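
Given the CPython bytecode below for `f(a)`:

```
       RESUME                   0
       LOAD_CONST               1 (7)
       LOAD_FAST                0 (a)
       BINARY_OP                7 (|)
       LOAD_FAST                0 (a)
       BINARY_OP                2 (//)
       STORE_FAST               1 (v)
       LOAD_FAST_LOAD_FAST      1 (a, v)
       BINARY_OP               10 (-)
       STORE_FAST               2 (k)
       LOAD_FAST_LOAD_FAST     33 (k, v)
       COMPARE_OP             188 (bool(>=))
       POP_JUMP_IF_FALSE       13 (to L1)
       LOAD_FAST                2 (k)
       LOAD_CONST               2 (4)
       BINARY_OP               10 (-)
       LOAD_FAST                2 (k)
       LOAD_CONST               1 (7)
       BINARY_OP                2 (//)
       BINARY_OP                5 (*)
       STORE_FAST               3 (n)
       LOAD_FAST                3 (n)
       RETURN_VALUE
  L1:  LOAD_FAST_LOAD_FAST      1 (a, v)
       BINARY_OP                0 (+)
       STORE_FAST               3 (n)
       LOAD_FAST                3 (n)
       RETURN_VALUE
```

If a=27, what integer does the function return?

66

LOAD_CONST → push 7. Stack: [7]
LOAD_FAST a → push 27. Stack: [7, 27]
BINARY_OP | → 7 | 27 = 31. Stack: [31]
LOAD_FAST a → push 27. Stack: [31, 27]
BINARY_OP // → 31 // 27 = 1. Stack: [1]
STORE_FAST v → v=1. Stack: []
LOAD_FAST_LOAD_FAST a,v → push 27,1. Stack: [27, 1]
BINARY_OP - → 27 - 1 = 26. Stack: [26]
STORE_FAST k → k=26. Stack: []
LOAD_FAST_LOAD_FAST k,v → push 26,1. Stack: [26, 1]
COMPARE_OP bool(>=) → 26 vs 1 = True. Stack: [True]
POP_JUMP_IF_FALSE → pop True; no jump. Stack: []
LOAD_FAST k → push 26. Stack: [26]
LOAD_CONST → push 4. Stack: [26, 4]
BINARY_OP - → 26 - 4 = 22. Stack: [22]
LOAD_FAST k → push 26. Stack: [22, 26]
LOAD_CONST → push 7. Stack: [22, 26, 7]
BINARY_OP // → 26 // 7 = 3. Stack: [22, 3]
BINARY_OP * → 22 * 3 = 66. Stack: [66]
STORE_FAST n → n=66. Stack: []
LOAD_FAST n → push 66. Stack: [66]
RETURN_VALUE → return 66.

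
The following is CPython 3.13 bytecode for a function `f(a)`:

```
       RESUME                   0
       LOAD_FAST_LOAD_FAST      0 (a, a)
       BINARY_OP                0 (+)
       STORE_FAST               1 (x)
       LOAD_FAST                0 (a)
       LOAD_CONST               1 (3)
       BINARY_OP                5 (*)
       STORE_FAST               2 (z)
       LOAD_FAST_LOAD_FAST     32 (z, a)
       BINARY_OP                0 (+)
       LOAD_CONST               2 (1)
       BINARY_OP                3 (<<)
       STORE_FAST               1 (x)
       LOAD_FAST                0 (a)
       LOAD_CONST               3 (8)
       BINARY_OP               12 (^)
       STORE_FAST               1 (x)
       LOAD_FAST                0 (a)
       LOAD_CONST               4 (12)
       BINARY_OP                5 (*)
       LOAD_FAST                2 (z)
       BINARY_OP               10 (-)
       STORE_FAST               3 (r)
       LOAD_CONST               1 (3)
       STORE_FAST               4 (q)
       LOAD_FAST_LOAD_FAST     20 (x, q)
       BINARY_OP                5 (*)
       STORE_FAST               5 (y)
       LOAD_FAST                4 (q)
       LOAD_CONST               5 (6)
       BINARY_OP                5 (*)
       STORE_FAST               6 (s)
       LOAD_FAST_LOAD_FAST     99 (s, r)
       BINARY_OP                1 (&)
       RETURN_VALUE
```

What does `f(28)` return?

LOAD_FAST_LOAD_FAST a,a → push 28,28. Stack: [28, 28]
BINARY_OP + → 28 + 28 = 56. Stack: [56]
STORE_FAST x → x=56. Stack: []
LOAD_FAST a → push 28. Stack: [28]
LOAD_CONST → push 3. Stack: [28, 3]
BINARY_OP * → 28 * 3 = 84. Stack: [84]
STORE_FAST z → z=84. Stack: []
LOAD_FAST_LOAD_FAST z,a → push 84,28. Stack: [84, 28]
BINARY_OP + → 84 + 28 = 112. Stack: [112]
LOAD_CONST → push 1. Stack: [112, 1]
BINARY_OP << → 112 << 1 = 224. Stack: [224]
STORE_FAST x → x=224. Stack: []
LOAD_FAST a → push 28. Stack: [28]
LOAD_CONST → push 8. Stack: [28, 8]
BINARY_OP ^ → 28 ^ 8 = 20. Stack: [20]
STORE_FAST x → x=20. Stack: []
LOAD_FAST a → push 28. Stack: [28]
LOAD_CONST → push 12. Stack: [28, 12]
BINARY_OP * → 28 * 12 = 336. Stack: [336]
LOAD_FAST z → push 84. Stack: [336, 84]
BINARY_OP - → 336 - 84 = 252. Stack: [252]
STORE_FAST r → r=252. Stack: []
LOAD_CONST → push 3. Stack: [3]
STORE_FAST q → q=3. Stack: []
LOAD_FAST_LOAD_FAST x,q → push 20,3. Stack: [20, 3]
BINARY_OP * → 20 * 3 = 60. Stack: [60]
STORE_FAST y → y=60. Stack: []
LOAD_FAST q → push 3. Stack: [3]
LOAD_CONST → push 6. Stack: [3, 6]
BINARY_OP * → 3 * 6 = 18. Stack: [18]
STORE_FAST s → s=18. Stack: []
LOAD_FAST_LOAD_FAST s,r → push 18,252. Stack: [18, 252]
BINARY_OP & → 18 & 252 = 16. Stack: [16]
RETURN_VALUE → return 16.

16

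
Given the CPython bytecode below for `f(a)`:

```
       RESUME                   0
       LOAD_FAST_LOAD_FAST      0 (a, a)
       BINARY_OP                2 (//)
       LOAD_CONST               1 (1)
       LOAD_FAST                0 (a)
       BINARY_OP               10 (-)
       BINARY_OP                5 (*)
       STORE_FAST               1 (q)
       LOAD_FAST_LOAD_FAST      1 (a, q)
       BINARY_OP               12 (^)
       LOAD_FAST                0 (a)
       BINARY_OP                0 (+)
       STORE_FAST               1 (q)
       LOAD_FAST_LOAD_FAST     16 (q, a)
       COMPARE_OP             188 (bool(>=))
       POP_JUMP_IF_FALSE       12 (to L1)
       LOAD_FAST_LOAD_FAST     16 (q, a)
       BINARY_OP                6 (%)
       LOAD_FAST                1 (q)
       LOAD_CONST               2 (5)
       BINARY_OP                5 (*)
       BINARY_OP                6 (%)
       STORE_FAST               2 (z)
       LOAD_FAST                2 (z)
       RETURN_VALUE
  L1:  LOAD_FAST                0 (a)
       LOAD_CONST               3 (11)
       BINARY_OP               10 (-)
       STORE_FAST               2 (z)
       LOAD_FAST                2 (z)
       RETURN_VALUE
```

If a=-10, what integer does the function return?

LOAD_FAST_LOAD_FAST a,a → push -10,-10. Stack: [-10, -10]
BINARY_OP // → -10 // -10 = 1. Stack: [1]
LOAD_CONST → push 1. Stack: [1, 1]
LOAD_FAST a → push -10. Stack: [1, 1, -10]
BINARY_OP - → 1 - -10 = 11. Stack: [1, 11]
BINARY_OP * → 1 * 11 = 11. Stack: [11]
STORE_FAST q → q=11. Stack: []
LOAD_FAST_LOAD_FAST a,q → push -10,11. Stack: [-10, 11]
BINARY_OP ^ → -10 ^ 11 = -3. Stack: [-3]
LOAD_FAST a → push -10. Stack: [-3, -10]
BINARY_OP + → -3 + -10 = -13. Stack: [-13]
STORE_FAST q → q=-13. Stack: []
LOAD_FAST_LOAD_FAST q,a → push -13,-10. Stack: [-13, -10]
COMPARE_OP bool(>=) → -13 vs -10 = False. Stack: [False]
POP_JUMP_IF_FALSE → pop False; jump. Stack: []
LOAD_FAST a → push -10. Stack: [-10]
LOAD_CONST → push 11. Stack: [-10, 11]
BINARY_OP - → -10 - 11 = -21. Stack: [-21]
STORE_FAST z → z=-21. Stack: []
LOAD_FAST z → push -21. Stack: [-21]
RETURN_VALUE → return -21.

-21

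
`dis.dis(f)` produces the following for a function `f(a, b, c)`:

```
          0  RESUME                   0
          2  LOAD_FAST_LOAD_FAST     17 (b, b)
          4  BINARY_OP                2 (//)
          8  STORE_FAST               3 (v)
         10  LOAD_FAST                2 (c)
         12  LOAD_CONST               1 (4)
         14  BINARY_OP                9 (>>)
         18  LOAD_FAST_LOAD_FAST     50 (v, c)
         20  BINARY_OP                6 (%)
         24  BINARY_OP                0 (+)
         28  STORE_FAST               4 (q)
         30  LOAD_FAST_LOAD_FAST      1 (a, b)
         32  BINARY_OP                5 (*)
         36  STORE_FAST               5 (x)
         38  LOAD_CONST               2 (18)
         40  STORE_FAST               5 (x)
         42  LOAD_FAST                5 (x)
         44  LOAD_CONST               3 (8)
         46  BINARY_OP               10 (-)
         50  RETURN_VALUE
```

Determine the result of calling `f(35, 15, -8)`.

10

LOAD_FAST_LOAD_FAST b,b → push 15,15. Stack: [15, 15]
BINARY_OP // → 15 // 15 = 1. Stack: [1]
STORE_FAST v → v=1. Stack: []
LOAD_FAST c → push -8. Stack: [-8]
LOAD_CONST → push 4. Stack: [-8, 4]
BINARY_OP >> → -8 >> 4 = -1. Stack: [-1]
LOAD_FAST_LOAD_FAST v,c → push 1,-8. Stack: [-1, 1, -8]
BINARY_OP % → 1 % -8 = -7. Stack: [-1, -7]
BINARY_OP + → -1 + -7 = -8. Stack: [-8]
STORE_FAST q → q=-8. Stack: []
LOAD_FAST_LOAD_FAST a,b → push 35,15. Stack: [35, 15]
BINARY_OP * → 35 * 15 = 525. Stack: [525]
STORE_FAST x → x=525. Stack: []
LOAD_CONST → push 18. Stack: [18]
STORE_FAST x → x=18. Stack: []
LOAD_FAST x → push 18. Stack: [18]
LOAD_CONST → push 8. Stack: [18, 8]
BINARY_OP - → 18 - 8 = 10. Stack: [10]
RETURN_VALUE → return 10.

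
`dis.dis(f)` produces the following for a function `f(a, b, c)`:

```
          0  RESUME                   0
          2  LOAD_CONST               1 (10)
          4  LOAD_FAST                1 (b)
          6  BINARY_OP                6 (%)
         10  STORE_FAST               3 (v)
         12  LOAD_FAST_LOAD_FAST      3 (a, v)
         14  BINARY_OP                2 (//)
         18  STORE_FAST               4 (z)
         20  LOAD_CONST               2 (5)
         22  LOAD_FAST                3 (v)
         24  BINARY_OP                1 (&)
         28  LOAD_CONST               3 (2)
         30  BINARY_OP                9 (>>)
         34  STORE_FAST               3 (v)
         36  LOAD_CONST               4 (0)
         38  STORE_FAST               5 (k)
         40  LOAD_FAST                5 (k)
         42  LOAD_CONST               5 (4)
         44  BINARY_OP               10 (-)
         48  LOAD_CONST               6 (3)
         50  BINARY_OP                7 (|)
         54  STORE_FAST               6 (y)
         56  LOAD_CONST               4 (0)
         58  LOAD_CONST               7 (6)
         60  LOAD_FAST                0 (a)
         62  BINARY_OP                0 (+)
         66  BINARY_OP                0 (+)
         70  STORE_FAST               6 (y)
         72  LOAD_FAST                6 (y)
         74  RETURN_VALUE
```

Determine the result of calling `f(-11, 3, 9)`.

LOAD_CONST → push 10. Stack: [10]
LOAD_FAST b → push 3. Stack: [10, 3]
BINARY_OP % → 10 % 3 = 1. Stack: [1]
STORE_FAST v → v=1. Stack: []
LOAD_FAST_LOAD_FAST a,v → push -11,1. Stack: [-11, 1]
BINARY_OP // → -11 // 1 = -11. Stack: [-11]
STORE_FAST z → z=-11. Stack: []
LOAD_CONST → push 5. Stack: [5]
LOAD_FAST v → push 1. Stack: [5, 1]
BINARY_OP & → 5 & 1 = 1. Stack: [1]
LOAD_CONST → push 2. Stack: [1, 2]
BINARY_OP >> → 1 >> 2 = 0. Stack: [0]
STORE_FAST v → v=0. Stack: []
LOAD_CONST → push 0. Stack: [0]
STORE_FAST k → k=0. Stack: []
LOAD_FAST k → push 0. Stack: [0]
LOAD_CONST → push 4. Stack: [0, 4]
BINARY_OP - → 0 - 4 = -4. Stack: [-4]
LOAD_CONST → push 3. Stack: [-4, 3]
BINARY_OP | → -4 | 3 = -1. Stack: [-1]
STORE_FAST y → y=-1. Stack: []
LOAD_CONST → push 0. Stack: [0]
LOAD_CONST → push 6. Stack: [0, 6]
LOAD_FAST a → push -11. Stack: [0, 6, -11]
BINARY_OP + → 6 + -11 = -5. Stack: [0, -5]
BINARY_OP + → 0 + -5 = -5. Stack: [-5]
STORE_FAST y → y=-5. Stack: []
LOAD_FAST y → push -5. Stack: [-5]
RETURN_VALUE → return -5.

-5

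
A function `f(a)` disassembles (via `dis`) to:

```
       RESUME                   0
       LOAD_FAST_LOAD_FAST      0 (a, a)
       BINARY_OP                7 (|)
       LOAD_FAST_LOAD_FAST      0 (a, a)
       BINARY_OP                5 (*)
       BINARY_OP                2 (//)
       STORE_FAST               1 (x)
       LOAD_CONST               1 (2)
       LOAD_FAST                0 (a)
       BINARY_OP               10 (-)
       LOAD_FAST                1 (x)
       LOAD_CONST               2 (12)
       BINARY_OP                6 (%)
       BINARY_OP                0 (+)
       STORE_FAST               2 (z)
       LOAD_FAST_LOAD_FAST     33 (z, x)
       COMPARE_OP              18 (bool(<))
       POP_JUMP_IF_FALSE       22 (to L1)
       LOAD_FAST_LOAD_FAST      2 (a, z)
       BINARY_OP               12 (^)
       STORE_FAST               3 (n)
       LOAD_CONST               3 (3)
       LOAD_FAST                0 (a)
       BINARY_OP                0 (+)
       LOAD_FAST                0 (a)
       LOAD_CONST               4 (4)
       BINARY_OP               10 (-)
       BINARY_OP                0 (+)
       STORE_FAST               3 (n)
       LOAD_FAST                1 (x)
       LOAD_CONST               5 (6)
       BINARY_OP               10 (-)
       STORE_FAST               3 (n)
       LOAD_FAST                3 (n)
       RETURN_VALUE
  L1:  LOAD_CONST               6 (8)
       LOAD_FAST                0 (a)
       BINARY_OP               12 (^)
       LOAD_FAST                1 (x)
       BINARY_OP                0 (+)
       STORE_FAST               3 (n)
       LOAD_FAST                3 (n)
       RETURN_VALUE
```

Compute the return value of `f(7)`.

LOAD_FAST_LOAD_FAST a,a → push 7,7. Stack: [7, 7]
BINARY_OP | → 7 | 7 = 7. Stack: [7]
LOAD_FAST_LOAD_FAST a,a → push 7,7. Stack: [7, 7, 7]
BINARY_OP * → 7 * 7 = 49. Stack: [7, 49]
BINARY_OP // → 7 // 49 = 0. Stack: [0]
STORE_FAST x → x=0. Stack: []
LOAD_CONST → push 2. Stack: [2]
LOAD_FAST a → push 7. Stack: [2, 7]
BINARY_OP - → 2 - 7 = -5. Stack: [-5]
LOAD_FAST x → push 0. Stack: [-5, 0]
LOAD_CONST → push 12. Stack: [-5, 0, 12]
BINARY_OP % → 0 % 12 = 0. Stack: [-5, 0]
BINARY_OP + → -5 + 0 = -5. Stack: [-5]
STORE_FAST z → z=-5. Stack: []
LOAD_FAST_LOAD_FAST z,x → push -5,0. Stack: [-5, 0]
COMPARE_OP bool(<) → -5 vs 0 = True. Stack: [True]
POP_JUMP_IF_FALSE → pop True; no jump. Stack: []
LOAD_FAST_LOAD_FAST a,z → push 7,-5. Stack: [7, -5]
BINARY_OP ^ → 7 ^ -5 = -4. Stack: [-4]
STORE_FAST n → n=-4. Stack: []
LOAD_CONST → push 3. Stack: [3]
LOAD_FAST a → push 7. Stack: [3, 7]
BINARY_OP + → 3 + 7 = 10. Stack: [10]
LOAD_FAST a → push 7. Stack: [10, 7]
LOAD_CONST → push 4. Stack: [10, 7, 4]
BINARY_OP - → 7 - 4 = 3. Stack: [10, 3]
BINARY_OP + → 10 + 3 = 13. Stack: [13]
STORE_FAST n → n=13. Stack: []
LOAD_FAST x → push 0. Stack: [0]
LOAD_CONST → push 6. Stack: [0, 6]
BINARY_OP - → 0 - 6 = -6. Stack: [-6]
STORE_FAST n → n=-6. Stack: []
LOAD_FAST n → push -6. Stack: [-6]
RETURN_VALUE → return -6.

-6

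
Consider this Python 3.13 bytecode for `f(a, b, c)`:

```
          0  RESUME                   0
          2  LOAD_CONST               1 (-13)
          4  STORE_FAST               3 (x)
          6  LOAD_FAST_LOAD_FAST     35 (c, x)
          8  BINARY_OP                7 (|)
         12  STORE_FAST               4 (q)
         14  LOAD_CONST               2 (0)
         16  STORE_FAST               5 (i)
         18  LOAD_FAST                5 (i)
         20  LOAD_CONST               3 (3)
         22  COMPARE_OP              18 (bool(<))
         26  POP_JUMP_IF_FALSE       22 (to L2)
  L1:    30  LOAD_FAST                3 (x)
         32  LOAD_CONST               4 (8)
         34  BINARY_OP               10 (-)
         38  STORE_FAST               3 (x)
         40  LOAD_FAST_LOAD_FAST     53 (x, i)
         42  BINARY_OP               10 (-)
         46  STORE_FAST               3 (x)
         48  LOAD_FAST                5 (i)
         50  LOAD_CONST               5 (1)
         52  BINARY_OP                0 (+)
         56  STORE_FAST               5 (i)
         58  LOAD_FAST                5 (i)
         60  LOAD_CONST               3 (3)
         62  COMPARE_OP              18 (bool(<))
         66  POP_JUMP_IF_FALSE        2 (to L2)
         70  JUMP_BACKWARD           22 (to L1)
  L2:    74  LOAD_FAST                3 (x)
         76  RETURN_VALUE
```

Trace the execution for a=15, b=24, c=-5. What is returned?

-40

LOAD_CONST → push -13. Stack: [-13]
STORE_FAST x → x=-13. Stack: []
LOAD_FAST_LOAD_FAST c,x → push -5,-13. Stack: [-5, -13]
BINARY_OP | → -5 | -13 = -5. Stack: [-5]
STORE_FAST q → q=-5. Stack: []
LOAD_CONST → push 0. Stack: [0]
STORE_FAST i → i=0. Stack: []
LOAD_FAST i → push 0. Stack: [0]
LOAD_CONST → push 3. Stack: [0, 3]
COMPARE_OP bool(<) → 0 vs 3 = True. Stack: [True]
POP_JUMP_IF_FALSE → pop True; no jump. Stack: []
LOAD_FAST x → push -13. Stack: [-13]
LOAD_CONST → push 8. Stack: [-13, 8]
BINARY_OP - → -13 - 8 = -21. Stack: [-21]
STORE_FAST x → x=-21. Stack: []
LOAD_FAST_LOAD_FAST x,i → push -21,0. Stack: [-21, 0]
BINARY_OP - → -21 - 0 = -21. Stack: [-21]
STORE_FAST x → x=-21. Stack: []
LOAD_FAST i → push 0. Stack: [0]
LOAD_CONST → push 1. Stack: [0, 1]
BINARY_OP + → 0 + 1 = 1. Stack: [1]
STORE_FAST i → i=1. Stack: []
LOAD_FAST i → push 1. Stack: [1]
LOAD_CONST → push 3. Stack: [1, 3]
COMPARE_OP bool(<) → 1 vs 3 = True. Stack: [True]
POP_JUMP_IF_FALSE → pop True; no jump. Stack: []
LOAD_FAST x → push -21. Stack: [-21]
LOAD_CONST → push 8. Stack: [-21, 8]
BINARY_OP - → -21 - 8 = -29. Stack: [-29]
STORE_FAST x → x=-29. Stack: []
LOAD_FAST_LOAD_FAST x,i → push -29,1. Stack: [-29, 1]
BINARY_OP - → -29 - 1 = -30. Stack: [-30]
STORE_FAST x → x=-30. Stack: []
LOAD_FAST i → push 1. Stack: [1]
LOAD_CONST → push 1. Stack: [1, 1]
BINARY_OP + → 1 + 1 = 2. Stack: [2]
STORE_FAST i → i=2. Stack: []
LOAD_FAST i → push 2. Stack: [2]
LOAD_CONST → push 3. Stack: [2, 3]
COMPARE_OP bool(<) → 2 vs 3 = True. Stack: [True]
POP_JUMP_IF_FALSE → pop True; no jump. Stack: []
LOAD_FAST x → push -30. Stack: [-30]
LOAD_CONST → push 8. Stack: [-30, 8]
BINARY_OP - → -30 - 8 = -38. Stack: [-38]
STORE_FAST x → x=-38. Stack: []
LOAD_FAST_LOAD_FAST x,i → push -38,2. Stack: [-38, 2]
BINARY_OP - → -38 - 2 = -40. Stack: [-40]
STORE_FAST x → x=-40. Stack: []
LOAD_FAST i → push 2. Stack: [2]
LOAD_CONST → push 1. Stack: [2, 1]
BINARY_OP + → 2 + 1 = 3. Stack: [3]
STORE_FAST i → i=3. Stack: []
LOAD_FAST i → push 3. Stack: [3]
LOAD_CONST → push 3. Stack: [3, 3]
COMPARE_OP bool(<) → 3 vs 3 = False. Stack: [False]
POP_JUMP_IF_FALSE → pop False; jump. Stack: []
LOAD_FAST x → push -40. Stack: [-40]
RETURN_VALUE → return -40.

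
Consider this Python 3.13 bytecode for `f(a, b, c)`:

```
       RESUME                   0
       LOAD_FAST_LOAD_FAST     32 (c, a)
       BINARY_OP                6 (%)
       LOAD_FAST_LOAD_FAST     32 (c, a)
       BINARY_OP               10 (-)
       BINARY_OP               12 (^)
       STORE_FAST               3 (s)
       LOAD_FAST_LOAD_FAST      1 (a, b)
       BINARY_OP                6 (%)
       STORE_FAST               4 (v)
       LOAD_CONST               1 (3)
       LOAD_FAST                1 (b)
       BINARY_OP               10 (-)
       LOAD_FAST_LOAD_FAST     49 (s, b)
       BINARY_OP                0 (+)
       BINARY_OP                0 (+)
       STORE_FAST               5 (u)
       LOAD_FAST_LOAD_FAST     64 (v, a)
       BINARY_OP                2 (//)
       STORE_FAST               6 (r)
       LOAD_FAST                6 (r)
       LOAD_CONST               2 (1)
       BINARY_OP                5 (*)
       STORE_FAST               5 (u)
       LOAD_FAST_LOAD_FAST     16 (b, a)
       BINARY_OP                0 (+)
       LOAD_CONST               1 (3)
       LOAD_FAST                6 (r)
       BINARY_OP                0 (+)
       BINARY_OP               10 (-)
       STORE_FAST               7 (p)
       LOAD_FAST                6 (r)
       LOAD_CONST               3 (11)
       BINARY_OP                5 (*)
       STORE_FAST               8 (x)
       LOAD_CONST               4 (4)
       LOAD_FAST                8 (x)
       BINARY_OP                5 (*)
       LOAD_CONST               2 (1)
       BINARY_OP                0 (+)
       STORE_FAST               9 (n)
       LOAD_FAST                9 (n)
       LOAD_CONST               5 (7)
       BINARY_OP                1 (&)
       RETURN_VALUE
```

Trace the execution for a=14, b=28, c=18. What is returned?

LOAD_FAST_LOAD_FAST c,a → push 18,14. Stack: [18, 14]
BINARY_OP % → 18 % 14 = 4. Stack: [4]
LOAD_FAST_LOAD_FAST c,a → push 18,14. Stack: [4, 18, 14]
BINARY_OP - → 18 - 14 = 4. Stack: [4, 4]
BINARY_OP ^ → 4 ^ 4 = 0. Stack: [0]
STORE_FAST s → s=0. Stack: []
LOAD_FAST_LOAD_FAST a,b → push 14,28. Stack: [14, 28]
BINARY_OP % → 14 % 28 = 14. Stack: [14]
STORE_FAST v → v=14. Stack: []
LOAD_CONST → push 3. Stack: [3]
LOAD_FAST b → push 28. Stack: [3, 28]
BINARY_OP - → 3 - 28 = -25. Stack: [-25]
LOAD_FAST_LOAD_FAST s,b → push 0,28. Stack: [-25, 0, 28]
BINARY_OP + → 0 + 28 = 28. Stack: [-25, 28]
BINARY_OP + → -25 + 28 = 3. Stack: [3]
STORE_FAST u → u=3. Stack: []
LOAD_FAST_LOAD_FAST v,a → push 14,14. Stack: [14, 14]
BINARY_OP // → 14 // 14 = 1. Stack: [1]
STORE_FAST r → r=1. Stack: []
LOAD_FAST r → push 1. Stack: [1]
LOAD_CONST → push 1. Stack: [1, 1]
BINARY_OP * → 1 * 1 = 1. Stack: [1]
STORE_FAST u → u=1. Stack: []
LOAD_FAST_LOAD_FAST b,a → push 28,14. Stack: [28, 14]
BINARY_OP + → 28 + 14 = 42. Stack: [42]
LOAD_CONST → push 3. Stack: [42, 3]
LOAD_FAST r → push 1. Stack: [42, 3, 1]
BINARY_OP + → 3 + 1 = 4. Stack: [42, 4]
BINARY_OP - → 42 - 4 = 38. Stack: [38]
STORE_FAST p → p=38. Stack: []
LOAD_FAST r → push 1. Stack: [1]
LOAD_CONST → push 11. Stack: [1, 11]
BINARY_OP * → 1 * 11 = 11. Stack: [11]
STORE_FAST x → x=11. Stack: []
LOAD_CONST → push 4. Stack: [4]
LOAD_FAST x → push 11. Stack: [4, 11]
BINARY_OP * → 4 * 11 = 44. Stack: [44]
LOAD_CONST → push 1. Stack: [44, 1]
BINARY_OP + → 44 + 1 = 45. Stack: [45]
STORE_FAST n → n=45. Stack: []
LOAD_FAST n → push 45. Stack: [45]
LOAD_CONST → push 7. Stack: [45, 7]
BINARY_OP & → 45 & 7 = 5. Stack: [5]
RETURN_VALUE → return 5.

5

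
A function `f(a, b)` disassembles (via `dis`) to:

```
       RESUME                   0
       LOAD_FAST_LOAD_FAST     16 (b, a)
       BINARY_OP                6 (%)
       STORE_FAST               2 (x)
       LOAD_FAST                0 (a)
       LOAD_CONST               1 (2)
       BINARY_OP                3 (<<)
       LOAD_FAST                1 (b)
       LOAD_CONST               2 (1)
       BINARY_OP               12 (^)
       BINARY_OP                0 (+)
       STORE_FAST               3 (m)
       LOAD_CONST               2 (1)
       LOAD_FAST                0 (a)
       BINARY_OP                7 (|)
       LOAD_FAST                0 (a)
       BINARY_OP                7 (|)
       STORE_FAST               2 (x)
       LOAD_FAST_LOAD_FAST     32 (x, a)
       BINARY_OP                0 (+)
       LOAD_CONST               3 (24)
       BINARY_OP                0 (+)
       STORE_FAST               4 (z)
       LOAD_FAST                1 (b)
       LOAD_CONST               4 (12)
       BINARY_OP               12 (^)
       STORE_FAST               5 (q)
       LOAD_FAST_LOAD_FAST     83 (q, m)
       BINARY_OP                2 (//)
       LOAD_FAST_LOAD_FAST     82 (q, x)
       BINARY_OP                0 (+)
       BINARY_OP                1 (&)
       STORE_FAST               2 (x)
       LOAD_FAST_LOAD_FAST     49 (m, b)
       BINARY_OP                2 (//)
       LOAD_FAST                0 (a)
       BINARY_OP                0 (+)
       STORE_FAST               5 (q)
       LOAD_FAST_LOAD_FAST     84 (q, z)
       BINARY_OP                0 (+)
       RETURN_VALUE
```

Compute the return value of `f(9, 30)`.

53

LOAD_FAST_LOAD_FAST b,a → push 30,9. Stack: [30, 9]
BINARY_OP % → 30 % 9 = 3. Stack: [3]
STORE_FAST x → x=3. Stack: []
LOAD_FAST a → push 9. Stack: [9]
LOAD_CONST → push 2. Stack: [9, 2]
BINARY_OP << → 9 << 2 = 36. Stack: [36]
LOAD_FAST b → push 30. Stack: [36, 30]
LOAD_CONST → push 1. Stack: [36, 30, 1]
BINARY_OP ^ → 30 ^ 1 = 31. Stack: [36, 31]
BINARY_OP + → 36 + 31 = 67. Stack: [67]
STORE_FAST m → m=67. Stack: []
LOAD_CONST → push 1. Stack: [1]
LOAD_FAST a → push 9. Stack: [1, 9]
BINARY_OP | → 1 | 9 = 9. Stack: [9]
LOAD_FAST a → push 9. Stack: [9, 9]
BINARY_OP | → 9 | 9 = 9. Stack: [9]
STORE_FAST x → x=9. Stack: []
LOAD_FAST_LOAD_FAST x,a → push 9,9. Stack: [9, 9]
BINARY_OP + → 9 + 9 = 18. Stack: [18]
LOAD_CONST → push 24. Stack: [18, 24]
BINARY_OP + → 18 + 24 = 42. Stack: [42]
STORE_FAST z → z=42. Stack: []
LOAD_FAST b → push 30. Stack: [30]
LOAD_CONST → push 12. Stack: [30, 12]
BINARY_OP ^ → 30 ^ 12 = 18. Stack: [18]
STORE_FAST q → q=18. Stack: []
LOAD_FAST_LOAD_FAST q,m → push 18,67. Stack: [18, 67]
BINARY_OP // → 18 // 67 = 0. Stack: [0]
LOAD_FAST_LOAD_FAST q,x → push 18,9. Stack: [0, 18, 9]
BINARY_OP + → 18 + 9 = 27. Stack: [0, 27]
BINARY_OP & → 0 & 27 = 0. Stack: [0]
STORE_FAST x → x=0. Stack: []
LOAD_FAST_LOAD_FAST m,b → push 67,30. Stack: [67, 30]
BINARY_OP // → 67 // 30 = 2. Stack: [2]
LOAD_FAST a → push 9. Stack: [2, 9]
BINARY_OP + → 2 + 9 = 11. Stack: [11]
STORE_FAST q → q=11. Stack: []
LOAD_FAST_LOAD_FAST q,z → push 11,42. Stack: [11, 42]
BINARY_OP + → 11 + 42 = 53. Stack: [53]
RETURN_VALUE → return 53.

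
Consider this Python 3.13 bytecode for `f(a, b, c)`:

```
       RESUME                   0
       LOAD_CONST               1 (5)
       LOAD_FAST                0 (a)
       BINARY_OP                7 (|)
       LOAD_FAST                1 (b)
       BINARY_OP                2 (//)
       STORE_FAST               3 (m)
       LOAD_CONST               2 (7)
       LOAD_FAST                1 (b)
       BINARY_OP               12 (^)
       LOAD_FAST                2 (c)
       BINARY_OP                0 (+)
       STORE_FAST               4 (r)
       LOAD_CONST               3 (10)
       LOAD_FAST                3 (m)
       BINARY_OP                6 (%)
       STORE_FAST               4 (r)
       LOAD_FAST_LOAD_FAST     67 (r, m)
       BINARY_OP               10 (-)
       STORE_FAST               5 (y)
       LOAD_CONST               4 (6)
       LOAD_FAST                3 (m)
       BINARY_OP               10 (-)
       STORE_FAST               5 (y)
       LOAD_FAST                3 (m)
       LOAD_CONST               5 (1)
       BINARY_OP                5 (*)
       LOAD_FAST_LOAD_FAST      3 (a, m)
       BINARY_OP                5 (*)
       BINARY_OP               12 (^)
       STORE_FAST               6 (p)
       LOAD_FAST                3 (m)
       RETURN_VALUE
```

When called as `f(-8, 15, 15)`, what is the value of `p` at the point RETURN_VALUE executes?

LOAD_CONST → push 5. Stack: [5]
LOAD_FAST a → push -8. Stack: [5, -8]
BINARY_OP | → 5 | -8 = -3. Stack: [-3]
LOAD_FAST b → push 15. Stack: [-3, 15]
BINARY_OP // → -3 // 15 = -1. Stack: [-1]
STORE_FAST m → m=-1. Stack: []
LOAD_CONST → push 7. Stack: [7]
LOAD_FAST b → push 15. Stack: [7, 15]
BINARY_OP ^ → 7 ^ 15 = 8. Stack: [8]
LOAD_FAST c → push 15. Stack: [8, 15]
BINARY_OP + → 8 + 15 = 23. Stack: [23]
STORE_FAST r → r=23. Stack: []
LOAD_CONST → push 10. Stack: [10]
LOAD_FAST m → push -1. Stack: [10, -1]
BINARY_OP % → 10 % -1 = 0. Stack: [0]
STORE_FAST r → r=0. Stack: []
LOAD_FAST_LOAD_FAST r,m → push 0,-1. Stack: [0, -1]
BINARY_OP - → 0 - -1 = 1. Stack: [1]
STORE_FAST y → y=1. Stack: []
LOAD_CONST → push 6. Stack: [6]
LOAD_FAST m → push -1. Stack: [6, -1]
BINARY_OP - → 6 - -1 = 7. Stack: [7]
STORE_FAST y → y=7. Stack: []
LOAD_FAST m → push -1. Stack: [-1]
LOAD_CONST → push 1. Stack: [-1, 1]
BINARY_OP * → -1 * 1 = -1. Stack: [-1]
LOAD_FAST_LOAD_FAST a,m → push -8,-1. Stack: [-1, -8, -1]
BINARY_OP * → -8 * -1 = 8. Stack: [-1, 8]
BINARY_OP ^ → -1 ^ 8 = -9. Stack: [-9]
STORE_FAST p → p=-9. Stack: []
LOAD_FAST m → push -1. Stack: [-1]
RETURN_VALUE → return -1.

-9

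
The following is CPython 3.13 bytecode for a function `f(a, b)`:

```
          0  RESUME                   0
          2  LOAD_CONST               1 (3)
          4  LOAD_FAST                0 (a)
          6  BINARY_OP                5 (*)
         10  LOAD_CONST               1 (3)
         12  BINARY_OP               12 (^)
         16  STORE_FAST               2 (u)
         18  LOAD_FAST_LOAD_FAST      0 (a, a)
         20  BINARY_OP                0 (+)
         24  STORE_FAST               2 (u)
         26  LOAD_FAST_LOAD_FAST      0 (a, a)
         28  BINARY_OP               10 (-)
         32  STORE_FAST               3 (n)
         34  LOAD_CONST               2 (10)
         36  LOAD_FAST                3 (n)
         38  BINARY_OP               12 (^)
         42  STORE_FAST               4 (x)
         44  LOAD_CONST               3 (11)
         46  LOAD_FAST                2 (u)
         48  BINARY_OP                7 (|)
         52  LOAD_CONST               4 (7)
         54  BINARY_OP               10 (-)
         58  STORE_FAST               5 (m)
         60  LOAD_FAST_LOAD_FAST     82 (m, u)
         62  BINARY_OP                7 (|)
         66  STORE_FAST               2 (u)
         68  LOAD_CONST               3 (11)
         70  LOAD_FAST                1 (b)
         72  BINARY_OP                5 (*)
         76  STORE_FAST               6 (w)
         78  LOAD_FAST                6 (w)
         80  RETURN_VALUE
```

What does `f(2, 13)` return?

143

LOAD_CONST → push 3. Stack: [3]
LOAD_FAST a → push 2. Stack: [3, 2]
BINARY_OP * → 3 * 2 = 6. Stack: [6]
LOAD_CONST → push 3. Stack: [6, 3]
BINARY_OP ^ → 6 ^ 3 = 5. Stack: [5]
STORE_FAST u → u=5. Stack: []
LOAD_FAST_LOAD_FAST a,a → push 2,2. Stack: [2, 2]
BINARY_OP + → 2 + 2 = 4. Stack: [4]
STORE_FAST u → u=4. Stack: []
LOAD_FAST_LOAD_FAST a,a → push 2,2. Stack: [2, 2]
BINARY_OP - → 2 - 2 = 0. Stack: [0]
STORE_FAST n → n=0. Stack: []
LOAD_CONST → push 10. Stack: [10]
LOAD_FAST n → push 0. Stack: [10, 0]
BINARY_OP ^ → 10 ^ 0 = 10. Stack: [10]
STORE_FAST x → x=10. Stack: []
LOAD_CONST → push 11. Stack: [11]
LOAD_FAST u → push 4. Stack: [11, 4]
BINARY_OP | → 11 | 4 = 15. Stack: [15]
LOAD_CONST → push 7. Stack: [15, 7]
BINARY_OP - → 15 - 7 = 8. Stack: [8]
STORE_FAST m → m=8. Stack: []
LOAD_FAST_LOAD_FAST m,u → push 8,4. Stack: [8, 4]
BINARY_OP | → 8 | 4 = 12. Stack: [12]
STORE_FAST u → u=12. Stack: []
LOAD_CONST → push 11. Stack: [11]
LOAD_FAST b → push 13. Stack: [11, 13]
BINARY_OP * → 11 * 13 = 143. Stack: [143]
STORE_FAST w → w=143. Stack: []
LOAD_FAST w → push 143. Stack: [143]
RETURN_VALUE → return 143.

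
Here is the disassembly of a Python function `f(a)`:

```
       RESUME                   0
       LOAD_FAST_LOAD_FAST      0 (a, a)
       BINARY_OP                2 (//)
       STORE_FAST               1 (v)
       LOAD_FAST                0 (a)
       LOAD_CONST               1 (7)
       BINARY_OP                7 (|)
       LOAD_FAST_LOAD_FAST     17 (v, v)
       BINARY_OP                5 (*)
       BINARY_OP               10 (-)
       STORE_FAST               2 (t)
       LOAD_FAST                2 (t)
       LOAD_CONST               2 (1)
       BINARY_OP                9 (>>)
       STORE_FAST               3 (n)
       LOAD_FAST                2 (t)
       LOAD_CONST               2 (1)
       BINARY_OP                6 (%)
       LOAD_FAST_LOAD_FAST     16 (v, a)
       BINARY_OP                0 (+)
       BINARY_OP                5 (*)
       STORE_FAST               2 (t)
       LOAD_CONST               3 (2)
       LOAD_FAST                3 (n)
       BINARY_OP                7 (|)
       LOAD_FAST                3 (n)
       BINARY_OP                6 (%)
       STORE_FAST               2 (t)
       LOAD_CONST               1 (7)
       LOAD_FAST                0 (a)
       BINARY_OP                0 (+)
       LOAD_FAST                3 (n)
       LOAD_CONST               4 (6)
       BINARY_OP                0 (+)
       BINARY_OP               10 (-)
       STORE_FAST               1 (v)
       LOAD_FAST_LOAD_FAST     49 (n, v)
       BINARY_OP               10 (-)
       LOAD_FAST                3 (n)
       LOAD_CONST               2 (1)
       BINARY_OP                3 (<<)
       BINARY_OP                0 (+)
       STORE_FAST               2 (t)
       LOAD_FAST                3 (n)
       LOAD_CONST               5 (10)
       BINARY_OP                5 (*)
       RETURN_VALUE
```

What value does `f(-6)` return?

-10

LOAD_FAST_LOAD_FAST a,a → push -6,-6. Stack: [-6, -6]
BINARY_OP // → -6 // -6 = 1. Stack: [1]
STORE_FAST v → v=1. Stack: []
LOAD_FAST a → push -6. Stack: [-6]
LOAD_CONST → push 7. Stack: [-6, 7]
BINARY_OP | → -6 | 7 = -1. Stack: [-1]
LOAD_FAST_LOAD_FAST v,v → push 1,1. Stack: [-1, 1, 1]
BINARY_OP * → 1 * 1 = 1. Stack: [-1, 1]
BINARY_OP - → -1 - 1 = -2. Stack: [-2]
STORE_FAST t → t=-2. Stack: []
LOAD_FAST t → push -2. Stack: [-2]
LOAD_CONST → push 1. Stack: [-2, 1]
BINARY_OP >> → -2 >> 1 = -1. Stack: [-1]
STORE_FAST n → n=-1. Stack: []
LOAD_FAST t → push -2. Stack: [-2]
LOAD_CONST → push 1. Stack: [-2, 1]
BINARY_OP % → -2 % 1 = 0. Stack: [0]
LOAD_FAST_LOAD_FAST v,a → push 1,-6. Stack: [0, 1, -6]
BINARY_OP + → 1 + -6 = -5. Stack: [0, -5]
BINARY_OP * → 0 * -5 = 0. Stack: [0]
STORE_FAST t → t=0. Stack: []
LOAD_CONST → push 2. Stack: [2]
LOAD_FAST n → push -1. Stack: [2, -1]
BINARY_OP | → 2 | -1 = -1. Stack: [-1]
LOAD_FAST n → push -1. Stack: [-1, -1]
BINARY_OP % → -1 % -1 = 0. Stack: [0]
STORE_FAST t → t=0. Stack: []
LOAD_CONST → push 7. Stack: [7]
LOAD_FAST a → push -6. Stack: [7, -6]
BINARY_OP + → 7 + -6 = 1. Stack: [1]
LOAD_FAST n → push -1. Stack: [1, -1]
LOAD_CONST → push 6. Stack: [1, -1, 6]
BINARY_OP + → -1 + 6 = 5. Stack: [1, 5]
BINARY_OP - → 1 - 5 = -4. Stack: [-4]
STORE_FAST v → v=-4. Stack: []
LOAD_FAST_LOAD_FAST n,v → push -1,-4. Stack: [-1, -4]
BINARY_OP - → -1 - -4 = 3. Stack: [3]
LOAD_FAST n → push -1. Stack: [3, -1]
LOAD_CONST → push 1. Stack: [3, -1, 1]
BINARY_OP << → -1 << 1 = -2. Stack: [3, -2]
BINARY_OP + → 3 + -2 = 1. Stack: [1]
STORE_FAST t → t=1. Stack: []
LOAD_FAST n → push -1. Stack: [-1]
LOAD_CONST → push 10. Stack: [-1, 10]
BINARY_OP * → -1 * 10 = -10. Stack: [-10]
RETURN_VALUE → return -10.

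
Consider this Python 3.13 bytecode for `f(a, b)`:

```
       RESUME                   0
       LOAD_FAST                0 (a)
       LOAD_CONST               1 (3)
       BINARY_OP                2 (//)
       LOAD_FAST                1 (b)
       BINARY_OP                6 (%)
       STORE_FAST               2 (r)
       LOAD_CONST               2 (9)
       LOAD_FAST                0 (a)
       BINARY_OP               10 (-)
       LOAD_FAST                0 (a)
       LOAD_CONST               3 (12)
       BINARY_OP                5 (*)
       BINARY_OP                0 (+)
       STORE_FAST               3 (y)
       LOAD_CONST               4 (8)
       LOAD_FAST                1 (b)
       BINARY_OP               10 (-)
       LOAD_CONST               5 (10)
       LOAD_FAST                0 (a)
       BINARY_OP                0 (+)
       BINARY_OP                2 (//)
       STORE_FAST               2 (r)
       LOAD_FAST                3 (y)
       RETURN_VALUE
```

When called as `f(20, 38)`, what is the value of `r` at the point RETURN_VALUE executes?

-1

LOAD_FAST a → push 20. Stack: [20]
LOAD_CONST → push 3. Stack: [20, 3]
BINARY_OP // → 20 // 3 = 6. Stack: [6]
LOAD_FAST b → push 38. Stack: [6, 38]
BINARY_OP % → 6 % 38 = 6. Stack: [6]
STORE_FAST r → r=6. Stack: []
LOAD_CONST → push 9. Stack: [9]
LOAD_FAST a → push 20. Stack: [9, 20]
BINARY_OP - → 9 - 20 = -11. Stack: [-11]
LOAD_FAST a → push 20. Stack: [-11, 20]
LOAD_CONST → push 12. Stack: [-11, 20, 12]
BINARY_OP * → 20 * 12 = 240. Stack: [-11, 240]
BINARY_OP + → -11 + 240 = 229. Stack: [229]
STORE_FAST y → y=229. Stack: []
LOAD_CONST → push 8. Stack: [8]
LOAD_FAST b → push 38. Stack: [8, 38]
BINARY_OP - → 8 - 38 = -30. Stack: [-30]
LOAD_CONST → push 10. Stack: [-30, 10]
LOAD_FAST a → push 20. Stack: [-30, 10, 20]
BINARY_OP + → 10 + 20 = 30. Stack: [-30, 30]
BINARY_OP // → -30 // 30 = -1. Stack: [-1]
STORE_FAST r → r=-1. Stack: []
LOAD_FAST y → push 229. Stack: [229]
RETURN_VALUE → return 229.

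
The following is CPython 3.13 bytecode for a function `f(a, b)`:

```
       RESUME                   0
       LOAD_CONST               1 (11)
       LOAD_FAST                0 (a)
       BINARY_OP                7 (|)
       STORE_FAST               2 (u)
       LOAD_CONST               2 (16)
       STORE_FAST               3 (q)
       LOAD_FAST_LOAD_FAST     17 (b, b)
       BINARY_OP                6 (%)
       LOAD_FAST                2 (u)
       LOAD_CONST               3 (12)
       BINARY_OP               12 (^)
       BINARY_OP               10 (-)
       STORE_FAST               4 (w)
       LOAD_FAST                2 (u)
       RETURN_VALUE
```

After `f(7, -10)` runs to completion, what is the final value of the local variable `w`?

-3

LOAD_CONST → push 11. Stack: [11]
LOAD_FAST a → push 7. Stack: [11, 7]
BINARY_OP | → 11 | 7 = 15. Stack: [15]
STORE_FAST u → u=15. Stack: []
LOAD_CONST → push 16. Stack: [16]
STORE_FAST q → q=16. Stack: []
LOAD_FAST_LOAD_FAST b,b → push -10,-10. Stack: [-10, -10]
BINARY_OP % → -10 % -10 = 0. Stack: [0]
LOAD_FAST u → push 15. Stack: [0, 15]
LOAD_CONST → push 12. Stack: [0, 15, 12]
BINARY_OP ^ → 15 ^ 12 = 3. Stack: [0, 3]
BINARY_OP - → 0 - 3 = -3. Stack: [-3]
STORE_FAST w → w=-3. Stack: []
LOAD_FAST u → push 15. Stack: [15]
RETURN_VALUE → return 15.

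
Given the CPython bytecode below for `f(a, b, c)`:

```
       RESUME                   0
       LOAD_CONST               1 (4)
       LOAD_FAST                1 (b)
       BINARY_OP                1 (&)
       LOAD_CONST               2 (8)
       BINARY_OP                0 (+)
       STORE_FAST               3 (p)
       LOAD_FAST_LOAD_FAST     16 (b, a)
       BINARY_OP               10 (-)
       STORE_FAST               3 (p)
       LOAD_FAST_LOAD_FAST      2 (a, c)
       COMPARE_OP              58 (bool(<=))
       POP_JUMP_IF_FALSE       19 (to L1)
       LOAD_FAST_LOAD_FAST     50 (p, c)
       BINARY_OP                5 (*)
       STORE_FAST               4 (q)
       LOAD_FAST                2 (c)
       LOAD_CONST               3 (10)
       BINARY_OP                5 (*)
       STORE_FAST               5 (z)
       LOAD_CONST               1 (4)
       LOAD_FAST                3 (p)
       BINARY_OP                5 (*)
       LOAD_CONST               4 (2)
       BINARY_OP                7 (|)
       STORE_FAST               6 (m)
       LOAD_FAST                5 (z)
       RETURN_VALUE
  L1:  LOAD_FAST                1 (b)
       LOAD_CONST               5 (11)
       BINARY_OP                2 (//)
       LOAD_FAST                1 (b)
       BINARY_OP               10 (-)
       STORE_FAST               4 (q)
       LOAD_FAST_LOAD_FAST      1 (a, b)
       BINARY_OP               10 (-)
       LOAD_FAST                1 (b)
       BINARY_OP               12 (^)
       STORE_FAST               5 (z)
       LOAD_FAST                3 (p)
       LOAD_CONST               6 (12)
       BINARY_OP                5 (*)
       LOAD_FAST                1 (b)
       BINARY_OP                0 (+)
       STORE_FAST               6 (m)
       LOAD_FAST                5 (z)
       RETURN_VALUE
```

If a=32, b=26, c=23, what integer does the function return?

LOAD_CONST → push 4. Stack: [4]
LOAD_FAST b → push 26. Stack: [4, 26]
BINARY_OP & → 4 & 26 = 0. Stack: [0]
LOAD_CONST → push 8. Stack: [0, 8]
BINARY_OP + → 0 + 8 = 8. Stack: [8]
STORE_FAST p → p=8. Stack: []
LOAD_FAST_LOAD_FAST b,a → push 26,32. Stack: [26, 32]
BINARY_OP - → 26 - 32 = -6. Stack: [-6]
STORE_FAST p → p=-6. Stack: []
LOAD_FAST_LOAD_FAST a,c → push 32,23. Stack: [32, 23]
COMPARE_OP bool(<=) → 32 vs 23 = False. Stack: [False]
POP_JUMP_IF_FALSE → pop False; jump. Stack: []
LOAD_FAST b → push 26. Stack: [26]
LOAD_CONST → push 11. Stack: [26, 11]
BINARY_OP // → 26 // 11 = 2. Stack: [2]
LOAD_FAST b → push 26. Stack: [2, 26]
BINARY_OP - → 2 - 26 = -24. Stack: [-24]
STORE_FAST q → q=-24. Stack: []
LOAD_FAST_LOAD_FAST a,b → push 32,26. Stack: [32, 26]
BINARY_OP - → 32 - 26 = 6. Stack: [6]
LOAD_FAST b → push 26. Stack: [6, 26]
BINARY_OP ^ → 6 ^ 26 = 28. Stack: [28]
STORE_FAST z → z=28. Stack: []
LOAD_FAST p → push -6. Stack: [-6]
LOAD_CONST → push 12. Stack: [-6, 12]
BINARY_OP * → -6 * 12 = -72. Stack: [-72]
LOAD_FAST b → push 26. Stack: [-72, 26]
BINARY_OP + → -72 + 26 = -46. Stack: [-46]
STORE_FAST m → m=-46. Stack: []
LOAD_FAST z → push 28. Stack: [28]
RETURN_VALUE → return 28.

28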